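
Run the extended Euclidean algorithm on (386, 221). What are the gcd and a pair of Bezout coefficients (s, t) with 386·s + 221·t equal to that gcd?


Euclidean algorithm on (386, 221) — divide until remainder is 0:
  386 = 1 · 221 + 165
  221 = 1 · 165 + 56
  165 = 2 · 56 + 53
  56 = 1 · 53 + 3
  53 = 17 · 3 + 2
  3 = 1 · 2 + 1
  2 = 2 · 1 + 0
gcd(386, 221) = 1.
Track Bezout coefficients alongside the remainders: start with r₀ = 386 = a·1 + b·0 (s = 1, t = 0) and r₁ = 221 = a·0 + b·1 (s = 0, t = 1); each new remainder r_{k+1} = r_{k-1} − q_k·r_k inherits s_{k+1} = s_{k-1} − q_k·s_k, t_{k+1} = t_{k-1} − q_k·t_k, so r_k = a·s_k + b·t_k at every step:
  q = 1: r = 165, s = 1 − 1·0 = 1, t = 0 − 1·1 = -1  (check: 386·1 + 221·(-1) = 165)
  q = 1: r = 56, s = 0 − 1·1 = -1, t = 1 − 1·(-1) = 2  (check: 386·(-1) + 221·2 = 56)
  q = 2: r = 53, s = 1 − 2·(-1) = 3, t = -1 − 2·2 = -5  (check: 386·3 + 221·(-5) = 53)
  q = 1: r = 3, s = -1 − 1·3 = -4, t = 2 − 1·(-5) = 7  (check: 386·(-4) + 221·7 = 3)
  q = 17: r = 2, s = 3 − 17·(-4) = 71, t = -5 − 17·7 = -124  (check: 386·71 + 221·(-124) = 2)
  q = 1: r = 1, s = -4 − 1·71 = -75, t = 7 − 1·(-124) = 131  (check: 386·(-75) + 221·131 = 1)
The row with r = 1 (the gcd) gives the Bezout coefficients s = -75, t = 131.
Result: 386 · (-75) + 221 · (131) = 1.

gcd(386, 221) = 1; s = -75, t = 131 (check: 386·(-75) + 221·131 = 1).


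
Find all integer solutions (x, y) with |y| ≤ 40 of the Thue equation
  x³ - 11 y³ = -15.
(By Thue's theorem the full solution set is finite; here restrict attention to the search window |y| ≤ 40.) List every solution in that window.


The equation is x³ - 11y³ = -15. For fixed y, x³ = 11·y³ − 15, so a solution requires the RHS to be a perfect cube.
Strategy: iterate y from -40 to 40, compute RHS = 11·y³ − 15, and check whether it is a (positive or negative) perfect cube.
Check small values of y:
  y = 0: RHS = -15 is not a perfect cube.
  y = 1: RHS = -4 is not a perfect cube.
  y = -1: RHS = -26 is not a perfect cube.
  y = 2: RHS = 73 is not a perfect cube.
  y = -2: RHS = -103 is not a perfect cube.
  y = 3: RHS = 282 is not a perfect cube.
  y = -3: RHS = -312 is not a perfect cube.
Continuing the search up to |y| = 40 finds no solutions either.
No (x, y) in the scanned range satisfies the equation.

No integer solutions with |y| ≤ 40.


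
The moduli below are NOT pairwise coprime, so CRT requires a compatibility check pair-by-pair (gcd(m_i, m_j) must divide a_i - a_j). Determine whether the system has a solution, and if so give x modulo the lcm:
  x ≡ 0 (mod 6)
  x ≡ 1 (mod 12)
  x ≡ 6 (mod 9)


Moduli 6, 12, 9 are not pairwise coprime, so CRT works modulo lcm(m_i) when all pairwise compatibility conditions hold.
Pairwise compatibility: gcd(m_i, m_j) must divide a_i - a_j for every pair.
Merge one congruence at a time:
  Start: x ≡ 0 (mod 6).
  Combine with x ≡ 1 (mod 12): gcd(6, 12) = 6, and 1 - 0 = 1 is NOT divisible by 6.
    ⇒ system is inconsistent (no integer solution).

No solution (the system is inconsistent).


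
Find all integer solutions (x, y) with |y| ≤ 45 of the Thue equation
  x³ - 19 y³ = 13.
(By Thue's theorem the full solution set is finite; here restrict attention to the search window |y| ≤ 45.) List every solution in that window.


The equation is x³ - 19y³ = 13. For fixed y, x³ = 19·y³ + 13, so a solution requires the RHS to be a perfect cube.
Strategy: iterate y from -45 to 45, compute RHS = 19·y³ + 13, and check whether it is a (positive or negative) perfect cube.
Check small values of y:
  y = 0: RHS = 13 is not a perfect cube.
  y = 1: RHS = 32 is not a perfect cube.
  y = -1: RHS = -6 is not a perfect cube.
  y = 2: RHS = 165 is not a perfect cube.
  y = -2: RHS = -139 is not a perfect cube.
  y = 3: RHS = 526 is not a perfect cube.
  y = -3: RHS = -500 is not a perfect cube.
Continuing the search up to |y| = 45 finds no solutions either.
No (x, y) in the scanned range satisfies the equation.

No integer solutions with |y| ≤ 45.


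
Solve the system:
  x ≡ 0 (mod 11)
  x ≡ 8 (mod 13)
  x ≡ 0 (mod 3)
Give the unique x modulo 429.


Moduli 11, 13, 3 are pairwise coprime; by CRT there is a unique solution modulo M = 11 · 13 · 3 = 429.
Solve pairwise, accumulating the modulus:
  Start with x ≡ 0 (mod 11).
  Combine with x ≡ 8 (mod 13): since gcd(11, 13) = 1, we get a unique residue mod 143.
    Write x = 0 + 11·t and substitute into x ≡ 8 (mod 13): 11·t ≡ 8 − 0 = 8 (mod 13).
    The inverse of 11 mod 13 is 6 (since 11·6 = 66 = 5·13 + 1), so t ≡ 6·8 = 48 ≡ 9 (mod 13).
    Then x = 0 + 11·9 = 99, valid modulo lcm(11, 13) = 143: x ≡ 99 (mod 143).
  Combine with x ≡ 0 (mod 3): since gcd(143, 3) = 1, we get a unique residue mod 429.
    Write x = 99 + 143·t and substitute into x ≡ 0 (mod 3): 143·t ≡ 0 − 99 = -99 (mod 3).
    Reduce coefficients mod 3: 2·t ≡ 0 (mod 3).
    The inverse of 2 mod 3 is 2 (since 2·2 = 4 = 1·3 + 1), so t ≡ 2·0 = 0 ≡ 0 (mod 3).
    Then x = 99 + 143·0 = 99, valid modulo lcm(143, 3) = 429: x ≡ 99 (mod 429).
Verify: 99 mod 11 = 0 ✓, 99 mod 13 = 8 ✓, 99 mod 3 = 0 ✓.

x ≡ 99 (mod 429).


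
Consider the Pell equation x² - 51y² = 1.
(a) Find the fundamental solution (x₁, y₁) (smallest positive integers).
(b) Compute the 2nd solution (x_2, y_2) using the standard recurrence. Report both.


Step 1: Find the fundamental solution (x₁, y₁) of x² - 51y² = 1.
  Expand √51 as a continued fraction. a₀ = ⌊√51⌋ = 7; iterate m_{k+1} = d_k·a_k − m_k, d_{k+1} = (51 − m_{k+1}²)/d_k, a_{k+1} = ⌊(a₀ + m_{k+1})/d_{k+1}⌋ (starting m₀ = 0, d₀ = 1), with convergents p_k = a_k·p_{k-1} + p_{k-2}, q_k = a_k·q_{k-1} + q_{k-2} (p₋₁ = 1, q₋₁ = 0):
  k = 0: a₀ = 7; p₀/q₀ = 7/1; p₀² − 51·q₀² = 49 − 51 = -2.
  k = 1: m = 7, d = 2, a = ⌊(7 + 7)/2⌋ = 7; p/q = (7·7 + 1)/(7·1 + 0) = 50/7; p² − 51·q² = 2500 − 2499 = 1.
  The first convergent with p² − 51·q² = 1 gives the fundamental solution (x₁, y₁) = (50, 7).
Step 2: Apply the recurrence (x_{n+1}, y_{n+1}) = (x₁x_n + 51y₁y_n, x₁y_n + y₁x_n) repeatedly.
  From (x_1, y_1) = (50, 7): x_2 = 50·50 + 51·7·7 = 4999; y_2 = 50·7 + 7·50 = 700.
Step 3: Verify x_2² - 51·y_2² = 24990001 - 24990000 = 1 (should be 1). ✓

(x_1, y_1) = (50, 7); (x_2, y_2) = (4999, 700).


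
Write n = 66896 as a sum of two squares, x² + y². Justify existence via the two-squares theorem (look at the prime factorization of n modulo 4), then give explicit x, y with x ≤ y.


Step 1: Factor n = 66896 = 2^4 · 37 · 113.
Step 2: Check the mod-4 condition on each prime factor: 2 = 2 (special); 37 ≡ 1 (mod 4), exponent 1; 113 ≡ 1 (mod 4), exponent 1.
All primes ≡ 3 (mod 4) appear to even exponent (or don't appear), so by the two-squares theorem n IS expressible as a sum of two squares.
Step 3: Build a representation. Group n = k² · m with k = 4 and m = 37 · 113 = 4181 (a product of primes ≡ 1 (mod 4)); a representation of m scales to one of n via (k·x)² + (k·y)² = k²(x² + y²). Each prime p ≡ 1 (mod 4) is itself a sum of two squares; find a² by testing p − a² for a perfect square:
  37: 37 − 1² = 36 = 6² ⇒ 37 = 1² + 6².
  113: 113 − 1² = 112, 113 − 2² = 109, 113 − 3² = 104, 113 − 4² = 97, 113 − 5² = 88, 113 − 6² = 77, 113 − 7² = 64 = 8² ⇒ 113 = 7² + 8².
  Combine using the Brahmagupta–Fibonacci identity (a² + b²)(c² + d²) = (ac − bd)² + (ad + bc)² = (ac + bd)² + (ad − bc)²:
  37 · 113 = 4181: from (1² + 6²)(7² + 8²), take (1·7 − 6·8, 1·8 + 6·7) = (7 − 48, 8 + 42) = (-41, 50); dropping signs (only squares matter) gives (41, 50); check 41² + 50² = 1681 + 2500 = 4181 ✓.
  Scale by k = 4: (4·41, 4·50) = (164, 200).
Step 4: Order so x ≤ y and verify: 164² + 200² = 26896 + 40000 = 66896 = n. ✓

n = 66896 = 164² + 200² (one valid representation with x ≤ y).


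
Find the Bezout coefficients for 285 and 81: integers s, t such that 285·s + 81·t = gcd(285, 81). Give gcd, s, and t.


Euclidean algorithm on (285, 81) — divide until remainder is 0:
  285 = 3 · 81 + 42
  81 = 1 · 42 + 39
  42 = 1 · 39 + 3
  39 = 13 · 3 + 0
gcd(285, 81) = 3.
Track Bezout coefficients alongside the remainders: start with r₀ = 285 = a·1 + b·0 (s = 1, t = 0) and r₁ = 81 = a·0 + b·1 (s = 0, t = 1); each new remainder r_{k+1} = r_{k-1} − q_k·r_k inherits s_{k+1} = s_{k-1} − q_k·s_k, t_{k+1} = t_{k-1} − q_k·t_k, so r_k = a·s_k + b·t_k at every step:
  q = 3: r = 42, s = 1 − 3·0 = 1, t = 0 − 3·1 = -3  (check: 285·1 + 81·(-3) = 42)
  q = 1: r = 39, s = 0 − 1·1 = -1, t = 1 − 1·(-3) = 4  (check: 285·(-1) + 81·4 = 39)
  q = 1: r = 3, s = 1 − 1·(-1) = 2, t = -3 − 1·4 = -7  (check: 285·2 + 81·(-7) = 3)
The row with r = 3 (the gcd) gives the Bezout coefficients s = 2, t = -7.
Result: 285 · (2) + 81 · (-7) = 3.

gcd(285, 81) = 3; s = 2, t = -7 (check: 285·2 + 81·(-7) = 3).


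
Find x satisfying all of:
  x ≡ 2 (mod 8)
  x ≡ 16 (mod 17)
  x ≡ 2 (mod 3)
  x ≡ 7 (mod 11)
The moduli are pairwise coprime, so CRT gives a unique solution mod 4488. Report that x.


Product of moduli M = 8 · 17 · 3 · 11 = 4488.
Merge one congruence at a time:
  Start: x ≡ 2 (mod 8).
  Combine with x ≡ 16 (mod 17); new modulus lcm = 136.
    Write x = 2 + 8·t and substitute into x ≡ 16 (mod 17): 8·t ≡ 16 − 2 = 14 (mod 17).
    The inverse of 8 mod 17 is 15 (since 8·15 = 120 = 7·17 + 1), so t ≡ 15·14 = 210 ≡ 6 (mod 17).
    Then x = 2 + 8·6 = 50, valid modulo lcm(8, 17) = 136: x ≡ 50 (mod 136).
  Combine with x ≡ 2 (mod 3); new modulus lcm = 408.
    Write x = 50 + 136·t and substitute into x ≡ 2 (mod 3): 136·t ≡ 2 − 50 = -48 (mod 3).
    Reduce coefficients mod 3: 1·t ≡ 0 (mod 3).
    So t ≡ 0 (mod 3).
    Then x = 50 + 136·0 = 50, valid modulo lcm(136, 3) = 408: x ≡ 50 (mod 408).
  Combine with x ≡ 7 (mod 11); new modulus lcm = 4488.
    Write x = 50 + 408·t and substitute into x ≡ 7 (mod 11): 408·t ≡ 7 − 50 = -43 (mod 11).
    Reduce coefficients mod 11: 1·t ≡ 1 (mod 11).
    So t ≡ 1 (mod 11).
    Then x = 50 + 408·1 = 458, valid modulo lcm(408, 11) = 4488: x ≡ 458 (mod 4488).
Verify against each original: 458 mod 8 = 2, 458 mod 17 = 16, 458 mod 3 = 2, 458 mod 11 = 7.

x ≡ 458 (mod 4488).


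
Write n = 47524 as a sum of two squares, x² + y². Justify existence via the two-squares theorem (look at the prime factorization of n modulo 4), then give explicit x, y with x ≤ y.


Step 1: Factor n = 47524 = 2^2 · 109^2.
Step 2: Check the mod-4 condition on each prime factor: 2 = 2 (special); 109 ≡ 1 (mod 4), exponent 2.
All primes ≡ 3 (mod 4) appear to even exponent (or don't appear), so by the two-squares theorem n IS expressible as a sum of two squares.
Step 3: Build a representation. Group n = k² · m with k = 2 and m = 109 · 109 = 11881 (a product of primes ≡ 1 (mod 4)); a representation of m scales to one of n via (k·x)² + (k·y)² = k²(x² + y²). Each prime p ≡ 1 (mod 4) is itself a sum of two squares; find a² by testing p − a² for a perfect square:
  109: 109 − 1² = 108, 109 − 2² = 105, 109 − 3² = 100 = 10² ⇒ 109 = 3² + 10².
  Combine using the Brahmagupta–Fibonacci identity (a² + b²)(c² + d²) = (ac − bd)² + (ad + bc)² = (ac + bd)² + (ad − bc)²:
  109 · 109 = 11881: from (3² + 10²)(3² + 10²), take (3·3 − 10·10, 3·10 + 10·3) = (9 − 100, 30 + 30) = (-91, 60); dropping signs (only squares matter) gives (91, 60); check 91² + 60² = 8281 + 3600 = 11881 ✓.
  Scale by k = 2: (2·91, 2·60) = (182, 120).
Step 4: Order so x ≤ y and verify: 120² + 182² = 14400 + 33124 = 47524 = n. ✓

n = 47524 = 120² + 182² (one valid representation with x ≤ y).


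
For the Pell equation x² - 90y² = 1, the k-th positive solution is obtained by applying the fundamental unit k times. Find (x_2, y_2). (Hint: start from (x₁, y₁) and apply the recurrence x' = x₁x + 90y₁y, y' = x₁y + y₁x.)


Step 1: Find the fundamental solution (x₁, y₁) of x² - 90y² = 1.
  Expand √90 as a continued fraction. a₀ = ⌊√90⌋ = 9; iterate m_{k+1} = d_k·a_k − m_k, d_{k+1} = (90 − m_{k+1}²)/d_k, a_{k+1} = ⌊(a₀ + m_{k+1})/d_{k+1}⌋ (starting m₀ = 0, d₀ = 1), with convergents p_k = a_k·p_{k-1} + p_{k-2}, q_k = a_k·q_{k-1} + q_{k-2} (p₋₁ = 1, q₋₁ = 0):
  k = 0: a₀ = 9; p₀/q₀ = 9/1; p₀² − 90·q₀² = 81 − 90 = -9.
  k = 1: m = 9, d = 9, a = ⌊(9 + 9)/9⌋ = 2; p/q = (2·9 + 1)/(2·1 + 0) = 19/2; p² − 90·q² = 361 − 360 = 1.
  The first convergent with p² − 90·q² = 1 gives the fundamental solution (x₁, y₁) = (19, 2).
Step 2: Apply the recurrence (x_{n+1}, y_{n+1}) = (x₁x_n + 90y₁y_n, x₁y_n + y₁x_n) repeatedly.
  From (x_1, y_1) = (19, 2): x_2 = 19·19 + 90·2·2 = 721; y_2 = 19·2 + 2·19 = 76.
Step 3: Verify x_2² - 90·y_2² = 519841 - 519840 = 1 (should be 1). ✓

(x_1, y_1) = (19, 2); (x_2, y_2) = (721, 76).


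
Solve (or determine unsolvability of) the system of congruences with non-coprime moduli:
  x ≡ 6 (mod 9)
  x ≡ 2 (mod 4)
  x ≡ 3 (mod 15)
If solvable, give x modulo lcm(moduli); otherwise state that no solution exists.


Moduli 9, 4, 15 are not pairwise coprime, so CRT works modulo lcm(m_i) when all pairwise compatibility conditions hold.
Pairwise compatibility: gcd(m_i, m_j) must divide a_i - a_j for every pair.
Merge one congruence at a time:
  Start: x ≡ 6 (mod 9).
  Combine with x ≡ 2 (mod 4): gcd(9, 4) = 1; 2 - 6 = -4, which IS divisible by 1, so compatible.
    Write x = 6 + 9·t and substitute into x ≡ 2 (mod 4): 9·t ≡ 2 − 6 = -4 (mod 4).
    Reduce coefficients mod 4: 1·t ≡ 0 (mod 4).
    So t ≡ 0 (mod 4).
    Then x = 6 + 9·0 = 6, valid modulo lcm(9, 4) = 36: x ≡ 6 (mod 36).
  Combine with x ≡ 3 (mod 15): gcd(36, 15) = 3; 3 - 6 = -3, which IS divisible by 3, so compatible.
    Write x = 6 + 36·t and substitute into x ≡ 3 (mod 15): 36·t ≡ 3 − 6 = -3 (mod 15).
    Divide the congruence (and modulus) by g = 3: 12·t ≡ -1 (mod 5).
    Reduce coefficients mod 5: 2·t ≡ 4 (mod 5).
    The inverse of 2 mod 5 is 3 (since 2·3 = 6 = 1·5 + 1), so t ≡ 3·4 = 12 ≡ 2 (mod 5).
    Then x = 6 + 36·2 = 78, valid modulo lcm(36, 15) = 180: x ≡ 78 (mod 180).
Verify: 78 mod 9 = 6, 78 mod 4 = 2, 78 mod 15 = 3.

x ≡ 78 (mod 180).


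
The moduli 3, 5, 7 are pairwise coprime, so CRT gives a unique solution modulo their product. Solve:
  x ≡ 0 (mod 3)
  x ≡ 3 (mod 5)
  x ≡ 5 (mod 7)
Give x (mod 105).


Moduli 3, 5, 7 are pairwise coprime; by CRT there is a unique solution modulo M = 3 · 5 · 7 = 105.
Solve pairwise, accumulating the modulus:
  Start with x ≡ 0 (mod 3).
  Combine with x ≡ 3 (mod 5): since gcd(3, 5) = 1, we get a unique residue mod 15.
    Write x = 0 + 3·t and substitute into x ≡ 3 (mod 5): 3·t ≡ 3 − 0 = 3 (mod 5).
    The inverse of 3 mod 5 is 2 (since 3·2 = 6 = 1·5 + 1), so t ≡ 2·3 = 6 ≡ 1 (mod 5).
    Then x = 0 + 3·1 = 3, valid modulo lcm(3, 5) = 15: x ≡ 3 (mod 15).
  Combine with x ≡ 5 (mod 7): since gcd(15, 7) = 1, we get a unique residue mod 105.
    Write x = 3 + 15·t and substitute into x ≡ 5 (mod 7): 15·t ≡ 5 − 3 = 2 (mod 7).
    Reduce coefficients mod 7: 1·t ≡ 2 (mod 7).
    So t ≡ 2 (mod 7).
    Then x = 3 + 15·2 = 33, valid modulo lcm(15, 7) = 105: x ≡ 33 (mod 105).
Verify: 33 mod 3 = 0 ✓, 33 mod 5 = 3 ✓, 33 mod 7 = 5 ✓.

x ≡ 33 (mod 105).


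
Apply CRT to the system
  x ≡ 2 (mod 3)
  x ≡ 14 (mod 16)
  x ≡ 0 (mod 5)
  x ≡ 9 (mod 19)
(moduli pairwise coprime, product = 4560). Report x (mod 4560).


Product of moduli M = 3 · 16 · 5 · 19 = 4560.
Merge one congruence at a time:
  Start: x ≡ 2 (mod 3).
  Combine with x ≡ 14 (mod 16); new modulus lcm = 48.
    Write x = 2 + 3·t and substitute into x ≡ 14 (mod 16): 3·t ≡ 14 − 2 = 12 (mod 16).
    The inverse of 3 mod 16 is 11 (since 3·11 = 33 = 2·16 + 1), so t ≡ 11·12 = 132 ≡ 4 (mod 16).
    Then x = 2 + 3·4 = 14, valid modulo lcm(3, 16) = 48: x ≡ 14 (mod 48).
  Combine with x ≡ 0 (mod 5); new modulus lcm = 240.
    Write x = 14 + 48·t and substitute into x ≡ 0 (mod 5): 48·t ≡ 0 − 14 = -14 (mod 5).
    Reduce coefficients mod 5: 3·t ≡ 1 (mod 5).
    The inverse of 3 mod 5 is 2 (since 3·2 = 6 = 1·5 + 1), so t ≡ 2·1 = 2 ≡ 2 (mod 5).
    Then x = 14 + 48·2 = 110, valid modulo lcm(48, 5) = 240: x ≡ 110 (mod 240).
  Combine with x ≡ 9 (mod 19); new modulus lcm = 4560.
    Write x = 110 + 240·t and substitute into x ≡ 9 (mod 19): 240·t ≡ 9 − 110 = -101 (mod 19).
    Reduce coefficients mod 19: 12·t ≡ 13 (mod 19).
    The inverse of 12 mod 19 is 8 (since 12·8 = 96 = 5·19 + 1), so t ≡ 8·13 = 104 ≡ 9 (mod 19).
    Then x = 110 + 240·9 = 2270, valid modulo lcm(240, 19) = 4560: x ≡ 2270 (mod 4560).
Verify against each original: 2270 mod 3 = 2, 2270 mod 16 = 14, 2270 mod 5 = 0, 2270 mod 19 = 9.

x ≡ 2270 (mod 4560).


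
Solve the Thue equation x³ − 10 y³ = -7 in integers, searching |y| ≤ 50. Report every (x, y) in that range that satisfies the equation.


The equation is x³ - 10y³ = -7. For fixed y, x³ = 10·y³ − 7, so a solution requires the RHS to be a perfect cube.
Strategy: iterate y from -50 to 50, compute RHS = 10·y³ − 7, and check whether it is a (positive or negative) perfect cube.
Check small values of y:
  y = 0: RHS = -7 is not a perfect cube.
  y = 1: RHS = 3 is not a perfect cube.
  y = -1: RHS = -17 is not a perfect cube.
  y = 2: RHS = 73 is not a perfect cube.
  y = -2: RHS = -87 is not a perfect cube.
  y = 3: RHS = 263 is not a perfect cube.
  y = -3: RHS = -277 is not a perfect cube.
Continuing the search up to |y| = 50 finds no solutions either.
No (x, y) in the scanned range satisfies the equation.

No integer solutions with |y| ≤ 50.


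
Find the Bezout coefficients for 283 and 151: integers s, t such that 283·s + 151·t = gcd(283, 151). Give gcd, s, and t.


Euclidean algorithm on (283, 151) — divide until remainder is 0:
  283 = 1 · 151 + 132
  151 = 1 · 132 + 19
  132 = 6 · 19 + 18
  19 = 1 · 18 + 1
  18 = 18 · 1 + 0
gcd(283, 151) = 1.
Track Bezout coefficients alongside the remainders: start with r₀ = 283 = a·1 + b·0 (s = 1, t = 0) and r₁ = 151 = a·0 + b·1 (s = 0, t = 1); each new remainder r_{k+1} = r_{k-1} − q_k·r_k inherits s_{k+1} = s_{k-1} − q_k·s_k, t_{k+1} = t_{k-1} − q_k·t_k, so r_k = a·s_k + b·t_k at every step:
  q = 1: r = 132, s = 1 − 1·0 = 1, t = 0 − 1·1 = -1  (check: 283·1 + 151·(-1) = 132)
  q = 1: r = 19, s = 0 − 1·1 = -1, t = 1 − 1·(-1) = 2  (check: 283·(-1) + 151·2 = 19)
  q = 6: r = 18, s = 1 − 6·(-1) = 7, t = -1 − 6·2 = -13  (check: 283·7 + 151·(-13) = 18)
  q = 1: r = 1, s = -1 − 1·7 = -8, t = 2 − 1·(-13) = 15  (check: 283·(-8) + 151·15 = 1)
The row with r = 1 (the gcd) gives the Bezout coefficients s = -8, t = 15.
Result: 283 · (-8) + 151 · (15) = 1.

gcd(283, 151) = 1; s = -8, t = 15 (check: 283·(-8) + 151·15 = 1).


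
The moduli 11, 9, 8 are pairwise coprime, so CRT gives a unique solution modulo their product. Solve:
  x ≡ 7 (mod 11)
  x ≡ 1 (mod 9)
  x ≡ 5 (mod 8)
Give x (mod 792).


Moduli 11, 9, 8 are pairwise coprime; by CRT there is a unique solution modulo M = 11 · 9 · 8 = 792.
Solve pairwise, accumulating the modulus:
  Start with x ≡ 7 (mod 11).
  Combine with x ≡ 1 (mod 9): since gcd(11, 9) = 1, we get a unique residue mod 99.
    Write x = 7 + 11·t and substitute into x ≡ 1 (mod 9): 11·t ≡ 1 − 7 = -6 (mod 9).
    Reduce coefficients mod 9: 2·t ≡ 3 (mod 9).
    The inverse of 2 mod 9 is 5 (since 2·5 = 10 = 1·9 + 1), so t ≡ 5·3 = 15 ≡ 6 (mod 9).
    Then x = 7 + 11·6 = 73, valid modulo lcm(11, 9) = 99: x ≡ 73 (mod 99).
  Combine with x ≡ 5 (mod 8): since gcd(99, 8) = 1, we get a unique residue mod 792.
    Write x = 73 + 99·t and substitute into x ≡ 5 (mod 8): 99·t ≡ 5 − 73 = -68 (mod 8).
    Reduce coefficients mod 8: 3·t ≡ 4 (mod 8).
    The inverse of 3 mod 8 is 3 (since 3·3 = 9 = 1·8 + 1), so t ≡ 3·4 = 12 ≡ 4 (mod 8).
    Then x = 73 + 99·4 = 469, valid modulo lcm(99, 8) = 792: x ≡ 469 (mod 792).
Verify: 469 mod 11 = 7 ✓, 469 mod 9 = 1 ✓, 469 mod 8 = 5 ✓.

x ≡ 469 (mod 792).


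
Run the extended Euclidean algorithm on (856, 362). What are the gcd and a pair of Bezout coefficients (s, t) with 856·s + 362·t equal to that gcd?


Euclidean algorithm on (856, 362) — divide until remainder is 0:
  856 = 2 · 362 + 132
  362 = 2 · 132 + 98
  132 = 1 · 98 + 34
  98 = 2 · 34 + 30
  34 = 1 · 30 + 4
  30 = 7 · 4 + 2
  4 = 2 · 2 + 0
gcd(856, 362) = 2.
Track Bezout coefficients alongside the remainders: start with r₀ = 856 = a·1 + b·0 (s = 1, t = 0) and r₁ = 362 = a·0 + b·1 (s = 0, t = 1); each new remainder r_{k+1} = r_{k-1} − q_k·r_k inherits s_{k+1} = s_{k-1} − q_k·s_k, t_{k+1} = t_{k-1} − q_k·t_k, so r_k = a·s_k + b·t_k at every step:
  q = 2: r = 132, s = 1 − 2·0 = 1, t = 0 − 2·1 = -2  (check: 856·1 + 362·(-2) = 132)
  q = 2: r = 98, s = 0 − 2·1 = -2, t = 1 − 2·(-2) = 5  (check: 856·(-2) + 362·5 = 98)
  q = 1: r = 34, s = 1 − 1·(-2) = 3, t = -2 − 1·5 = -7  (check: 856·3 + 362·(-7) = 34)
  q = 2: r = 30, s = -2 − 2·3 = -8, t = 5 − 2·(-7) = 19  (check: 856·(-8) + 362·19 = 30)
  q = 1: r = 4, s = 3 − 1·(-8) = 11, t = -7 − 1·19 = -26  (check: 856·11 + 362·(-26) = 4)
  q = 7: r = 2, s = -8 − 7·11 = -85, t = 19 − 7·(-26) = 201  (check: 856·(-85) + 362·201 = 2)
The row with r = 2 (the gcd) gives the Bezout coefficients s = -85, t = 201.
Result: 856 · (-85) + 362 · (201) = 2.

gcd(856, 362) = 2; s = -85, t = 201 (check: 856·(-85) + 362·201 = 2).


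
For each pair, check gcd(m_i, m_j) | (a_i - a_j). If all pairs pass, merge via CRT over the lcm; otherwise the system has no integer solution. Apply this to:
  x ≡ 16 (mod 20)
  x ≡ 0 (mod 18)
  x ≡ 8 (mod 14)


Moduli 20, 18, 14 are not pairwise coprime, so CRT works modulo lcm(m_i) when all pairwise compatibility conditions hold.
Pairwise compatibility: gcd(m_i, m_j) must divide a_i - a_j for every pair.
Merge one congruence at a time:
  Start: x ≡ 16 (mod 20).
  Combine with x ≡ 0 (mod 18): gcd(20, 18) = 2; 0 - 16 = -16, which IS divisible by 2, so compatible.
    Write x = 16 + 20·t and substitute into x ≡ 0 (mod 18): 20·t ≡ 0 − 16 = -16 (mod 18).
    Divide the congruence (and modulus) by g = 2: 10·t ≡ -8 (mod 9).
    Reduce coefficients mod 9: 1·t ≡ 1 (mod 9).
    So t ≡ 1 (mod 9).
    Then x = 16 + 20·1 = 36, valid modulo lcm(20, 18) = 180: x ≡ 36 (mod 180).
  Combine with x ≡ 8 (mod 14): gcd(180, 14) = 2; 8 - 36 = -28, which IS divisible by 2, so compatible.
    Write x = 36 + 180·t and substitute into x ≡ 8 (mod 14): 180·t ≡ 8 − 36 = -28 (mod 14).
    Divide the congruence (and modulus) by g = 2: 90·t ≡ -14 (mod 7).
    Reduce coefficients mod 7: 6·t ≡ 0 (mod 7).
    The inverse of 6 mod 7 is 6 (since 6·6 = 36 = 5·7 + 1), so t ≡ 6·0 = 0 ≡ 0 (mod 7).
    Then x = 36 + 180·0 = 36, valid modulo lcm(180, 14) = 1260: x ≡ 36 (mod 1260).
Verify: 36 mod 20 = 16, 36 mod 18 = 0, 36 mod 14 = 8.

x ≡ 36 (mod 1260).


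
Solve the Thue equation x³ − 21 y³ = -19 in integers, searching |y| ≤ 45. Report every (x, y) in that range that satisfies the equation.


The equation is x³ - 21y³ = -19. For fixed y, x³ = 21·y³ − 19, so a solution requires the RHS to be a perfect cube.
Strategy: iterate y from -45 to 45, compute RHS = 21·y³ − 19, and check whether it is a (positive or negative) perfect cube.
Check small values of y:
  y = 0: RHS = -19 is not a perfect cube.
  y = 1: RHS = 2 is not a perfect cube.
  y = -1: RHS = -40 is not a perfect cube.
  y = 2: RHS = 149 is not a perfect cube.
  y = -2: RHS = -187 is not a perfect cube.
  y = 3: RHS = 548 is not a perfect cube.
  y = -3: RHS = -586 is not a perfect cube.
Continuing the search up to |y| = 45 finds no solutions either.
No (x, y) in the scanned range satisfies the equation.

No integer solutions with |y| ≤ 45.


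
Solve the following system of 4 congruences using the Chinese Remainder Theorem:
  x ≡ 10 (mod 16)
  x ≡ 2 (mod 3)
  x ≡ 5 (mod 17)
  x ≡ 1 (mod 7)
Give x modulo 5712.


Product of moduli M = 16 · 3 · 17 · 7 = 5712.
Merge one congruence at a time:
  Start: x ≡ 10 (mod 16).
  Combine with x ≡ 2 (mod 3); new modulus lcm = 48.
    Write x = 10 + 16·t and substitute into x ≡ 2 (mod 3): 16·t ≡ 2 − 10 = -8 (mod 3).
    Reduce coefficients mod 3: 1·t ≡ 1 (mod 3).
    So t ≡ 1 (mod 3).
    Then x = 10 + 16·1 = 26, valid modulo lcm(16, 3) = 48: x ≡ 26 (mod 48).
  Combine with x ≡ 5 (mod 17); new modulus lcm = 816.
    Write x = 26 + 48·t and substitute into x ≡ 5 (mod 17): 48·t ≡ 5 − 26 = -21 (mod 17).
    Reduce coefficients mod 17: 14·t ≡ 13 (mod 17).
    The inverse of 14 mod 17 is 11 (since 14·11 = 154 = 9·17 + 1), so t ≡ 11·13 = 143 ≡ 7 (mod 17).
    Then x = 26 + 48·7 = 362, valid modulo lcm(48, 17) = 816: x ≡ 362 (mod 816).
  Combine with x ≡ 1 (mod 7); new modulus lcm = 5712.
    Write x = 362 + 816·t and substitute into x ≡ 1 (mod 7): 816·t ≡ 1 − 362 = -361 (mod 7).
    Reduce coefficients mod 7: 4·t ≡ 3 (mod 7).
    The inverse of 4 mod 7 is 2 (since 4·2 = 8 = 1·7 + 1), so t ≡ 2·3 = 6 ≡ 6 (mod 7).
    Then x = 362 + 816·6 = 5258, valid modulo lcm(816, 7) = 5712: x ≡ 5258 (mod 5712).
Verify against each original: 5258 mod 16 = 10, 5258 mod 3 = 2, 5258 mod 17 = 5, 5258 mod 7 = 1.

x ≡ 5258 (mod 5712).


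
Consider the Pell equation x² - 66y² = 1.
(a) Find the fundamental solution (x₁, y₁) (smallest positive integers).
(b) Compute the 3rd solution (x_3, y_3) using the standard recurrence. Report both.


Step 1: Find the fundamental solution (x₁, y₁) of x² - 66y² = 1.
  Expand √66 as a continued fraction. a₀ = ⌊√66⌋ = 8; iterate m_{k+1} = d_k·a_k − m_k, d_{k+1} = (66 − m_{k+1}²)/d_k, a_{k+1} = ⌊(a₀ + m_{k+1})/d_{k+1}⌋ (starting m₀ = 0, d₀ = 1), with convergents p_k = a_k·p_{k-1} + p_{k-2}, q_k = a_k·q_{k-1} + q_{k-2} (p₋₁ = 1, q₋₁ = 0):
  k = 0: a₀ = 8; p₀/q₀ = 8/1; p₀² − 66·q₀² = 64 − 66 = -2.
  k = 1: m = 8, d = 2, a = ⌊(8 + 8)/2⌋ = 8; p/q = (8·8 + 1)/(8·1 + 0) = 65/8; p² − 66·q² = 4225 − 4224 = 1.
  The first convergent with p² − 66·q² = 1 gives the fundamental solution (x₁, y₁) = (65, 8).
Step 2: Apply the recurrence (x_{n+1}, y_{n+1}) = (x₁x_n + 66y₁y_n, x₁y_n + y₁x_n) repeatedly.
  From (x_1, y_1) = (65, 8): x_2 = 65·65 + 66·8·8 = 8449; y_2 = 65·8 + 8·65 = 1040.
  From (x_2, y_2) = (8449, 1040): x_3 = 65·8449 + 66·8·1040 = 1098305; y_3 = 65·1040 + 8·8449 = 135192.
Step 3: Verify x_3² - 66·y_3² = 1206273873025 - 1206273873024 = 1 (should be 1). ✓

(x_1, y_1) = (65, 8); (x_3, y_3) = (1098305, 135192).


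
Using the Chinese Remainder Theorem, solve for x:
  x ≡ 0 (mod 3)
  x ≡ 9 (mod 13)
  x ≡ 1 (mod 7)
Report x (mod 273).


Moduli 3, 13, 7 are pairwise coprime; by CRT there is a unique solution modulo M = 3 · 13 · 7 = 273.
Solve pairwise, accumulating the modulus:
  Start with x ≡ 0 (mod 3).
  Combine with x ≡ 9 (mod 13): since gcd(3, 13) = 1, we get a unique residue mod 39.
    Write x = 0 + 3·t and substitute into x ≡ 9 (mod 13): 3·t ≡ 9 − 0 = 9 (mod 13).
    The inverse of 3 mod 13 is 9 (since 3·9 = 27 = 2·13 + 1), so t ≡ 9·9 = 81 ≡ 3 (mod 13).
    Then x = 0 + 3·3 = 9, valid modulo lcm(3, 13) = 39: x ≡ 9 (mod 39).
  Combine with x ≡ 1 (mod 7): since gcd(39, 7) = 1, we get a unique residue mod 273.
    Write x = 9 + 39·t and substitute into x ≡ 1 (mod 7): 39·t ≡ 1 − 9 = -8 (mod 7).
    Reduce coefficients mod 7: 4·t ≡ 6 (mod 7).
    The inverse of 4 mod 7 is 2 (since 4·2 = 8 = 1·7 + 1), so t ≡ 2·6 = 12 ≡ 5 (mod 7).
    Then x = 9 + 39·5 = 204, valid modulo lcm(39, 7) = 273: x ≡ 204 (mod 273).
Verify: 204 mod 3 = 0 ✓, 204 mod 13 = 9 ✓, 204 mod 7 = 1 ✓.

x ≡ 204 (mod 273).


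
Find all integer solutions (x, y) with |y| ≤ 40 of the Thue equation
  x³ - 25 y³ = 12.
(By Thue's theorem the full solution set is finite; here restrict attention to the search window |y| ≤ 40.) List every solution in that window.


The equation is x³ - 25y³ = 12. For fixed y, x³ = 25·y³ + 12, so a solution requires the RHS to be a perfect cube.
Strategy: iterate y from -40 to 40, compute RHS = 25·y³ + 12, and check whether it is a (positive or negative) perfect cube.
Check small values of y:
  y = 0: RHS = 12 is not a perfect cube.
  y = 1: RHS = 37 is not a perfect cube.
  y = -1: RHS = -13 is not a perfect cube.
  y = 2: RHS = 212 is not a perfect cube.
  y = -2: RHS = -188 is not a perfect cube.
  y = 3: RHS = 687 is not a perfect cube.
  y = -3: RHS = -663 is not a perfect cube.
Continuing the search up to |y| = 40 finds no solutions either.
No (x, y) in the scanned range satisfies the equation.

No integer solutions with |y| ≤ 40.


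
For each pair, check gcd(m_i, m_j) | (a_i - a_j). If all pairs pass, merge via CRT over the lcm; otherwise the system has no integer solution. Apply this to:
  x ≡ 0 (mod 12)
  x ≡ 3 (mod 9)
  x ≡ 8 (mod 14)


Moduli 12, 9, 14 are not pairwise coprime, so CRT works modulo lcm(m_i) when all pairwise compatibility conditions hold.
Pairwise compatibility: gcd(m_i, m_j) must divide a_i - a_j for every pair.
Merge one congruence at a time:
  Start: x ≡ 0 (mod 12).
  Combine with x ≡ 3 (mod 9): gcd(12, 9) = 3; 3 - 0 = 3, which IS divisible by 3, so compatible.
    Write x = 0 + 12·t and substitute into x ≡ 3 (mod 9): 12·t ≡ 3 − 0 = 3 (mod 9).
    Divide the congruence (and modulus) by g = 3: 4·t ≡ 1 (mod 3).
    Reduce coefficients mod 3: 1·t ≡ 1 (mod 3).
    So t ≡ 1 (mod 3).
    Then x = 0 + 12·1 = 12, valid modulo lcm(12, 9) = 36: x ≡ 12 (mod 36).
  Combine with x ≡ 8 (mod 14): gcd(36, 14) = 2; 8 - 12 = -4, which IS divisible by 2, so compatible.
    Write x = 12 + 36·t and substitute into x ≡ 8 (mod 14): 36·t ≡ 8 − 12 = -4 (mod 14).
    Divide the congruence (and modulus) by g = 2: 18·t ≡ -2 (mod 7).
    Reduce coefficients mod 7: 4·t ≡ 5 (mod 7).
    The inverse of 4 mod 7 is 2 (since 4·2 = 8 = 1·7 + 1), so t ≡ 2·5 = 10 ≡ 3 (mod 7).
    Then x = 12 + 36·3 = 120, valid modulo lcm(36, 14) = 252: x ≡ 120 (mod 252).
Verify: 120 mod 12 = 0, 120 mod 9 = 3, 120 mod 14 = 8.

x ≡ 120 (mod 252).


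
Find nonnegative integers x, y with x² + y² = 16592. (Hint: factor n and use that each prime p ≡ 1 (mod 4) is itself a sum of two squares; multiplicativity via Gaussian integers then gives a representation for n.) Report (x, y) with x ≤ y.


Step 1: Factor n = 16592 = 2^4 · 17 · 61.
Step 2: Check the mod-4 condition on each prime factor: 2 = 2 (special); 17 ≡ 1 (mod 4), exponent 1; 61 ≡ 1 (mod 4), exponent 1.
All primes ≡ 3 (mod 4) appear to even exponent (or don't appear), so by the two-squares theorem n IS expressible as a sum of two squares.
Step 3: Build a representation. Group n = k² · m with k = 4 and m = 17 · 61 = 1037 (a product of primes ≡ 1 (mod 4)); a representation of m scales to one of n via (k·x)² + (k·y)² = k²(x² + y²). Each prime p ≡ 1 (mod 4) is itself a sum of two squares; find a² by testing p − a² for a perfect square:
  17: 17 − 1² = 16 = 4² ⇒ 17 = 1² + 4².
  61: 61 − 1² = 60, 61 − 2² = 57, 61 − 3² = 52, 61 − 4² = 45, 61 − 5² = 36 = 6² ⇒ 61 = 5² + 6².
  Combine using the Brahmagupta–Fibonacci identity (a² + b²)(c² + d²) = (ac − bd)² + (ad + bc)² = (ac + bd)² + (ad − bc)²:
  17 · 61 = 1037: from (1² + 4²)(5² + 6²), take (1·5 − 4·6, 1·6 + 4·5) = (5 − 24, 6 + 20) = (-19, 26); dropping signs (only squares matter) gives (19, 26); check 19² + 26² = 361 + 676 = 1037 ✓.
  Scale by k = 4: (4·19, 4·26) = (76, 104).
Step 4: Order so x ≤ y and verify: 76² + 104² = 5776 + 10816 = 16592 = n. ✓

n = 16592 = 76² + 104² (one valid representation with x ≤ y).


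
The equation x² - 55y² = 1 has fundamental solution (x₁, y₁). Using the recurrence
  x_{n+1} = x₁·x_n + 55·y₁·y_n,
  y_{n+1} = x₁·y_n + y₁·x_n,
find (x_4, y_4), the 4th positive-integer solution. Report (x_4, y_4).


Step 1: Find the fundamental solution (x₁, y₁) of x² - 55y² = 1.
  Expand √55 as a continued fraction. a₀ = ⌊√55⌋ = 7; iterate m_{k+1} = d_k·a_k − m_k, d_{k+1} = (55 − m_{k+1}²)/d_k, a_{k+1} = ⌊(a₀ + m_{k+1})/d_{k+1}⌋ (starting m₀ = 0, d₀ = 1), with convergents p_k = a_k·p_{k-1} + p_{k-2}, q_k = a_k·q_{k-1} + q_{k-2} (p₋₁ = 1, q₋₁ = 0):
  k = 0: a₀ = 7; p₀/q₀ = 7/1; p₀² − 55·q₀² = 49 − 55 = -6.
  k = 1: m = 7, d = 6, a = ⌊(7 + 7)/6⌋ = 2; p/q = (2·7 + 1)/(2·1 + 0) = 15/2; p² − 55·q² = 225 − 220 = 5.
  k = 2: m = 5, d = 5, a = ⌊(7 + 5)/5⌋ = 2; p/q = (2·15 + 7)/(2·2 + 1) = 37/5; p² − 55·q² = 1369 − 1375 = -6.
  k = 3: m = 5, d = 6, a = ⌊(7 + 5)/6⌋ = 2; p/q = (2·37 + 15)/(2·5 + 2) = 89/12; p² − 55·q² = 7921 − 7920 = 1.
  The first convergent with p² − 55·q² = 1 gives the fundamental solution (x₁, y₁) = (89, 12).
Step 2: Apply the recurrence (x_{n+1}, y_{n+1}) = (x₁x_n + 55y₁y_n, x₁y_n + y₁x_n) repeatedly.
  From (x_1, y_1) = (89, 12): x_2 = 89·89 + 55·12·12 = 15841; y_2 = 89·12 + 12·89 = 2136.
  From (x_2, y_2) = (15841, 2136): x_3 = 89·15841 + 55·12·2136 = 2819609; y_3 = 89·2136 + 12·15841 = 380196.
  From (x_3, y_3) = (2819609, 380196): x_4 = 89·2819609 + 55·12·380196 = 501874561; y_4 = 89·380196 + 12·2819609 = 67672752.
Step 3: Verify x_4² - 55·y_4² = 251878074978942721 - 251878074978942720 = 1 (should be 1). ✓

(x_1, y_1) = (89, 12); (x_4, y_4) = (501874561, 67672752).


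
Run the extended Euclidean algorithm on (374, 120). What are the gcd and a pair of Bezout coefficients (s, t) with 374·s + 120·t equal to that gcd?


Euclidean algorithm on (374, 120) — divide until remainder is 0:
  374 = 3 · 120 + 14
  120 = 8 · 14 + 8
  14 = 1 · 8 + 6
  8 = 1 · 6 + 2
  6 = 3 · 2 + 0
gcd(374, 120) = 2.
Track Bezout coefficients alongside the remainders: start with r₀ = 374 = a·1 + b·0 (s = 1, t = 0) and r₁ = 120 = a·0 + b·1 (s = 0, t = 1); each new remainder r_{k+1} = r_{k-1} − q_k·r_k inherits s_{k+1} = s_{k-1} − q_k·s_k, t_{k+1} = t_{k-1} − q_k·t_k, so r_k = a·s_k + b·t_k at every step:
  q = 3: r = 14, s = 1 − 3·0 = 1, t = 0 − 3·1 = -3  (check: 374·1 + 120·(-3) = 14)
  q = 8: r = 8, s = 0 − 8·1 = -8, t = 1 − 8·(-3) = 25  (check: 374·(-8) + 120·25 = 8)
  q = 1: r = 6, s = 1 − 1·(-8) = 9, t = -3 − 1·25 = -28  (check: 374·9 + 120·(-28) = 6)
  q = 1: r = 2, s = -8 − 1·9 = -17, t = 25 − 1·(-28) = 53  (check: 374·(-17) + 120·53 = 2)
The row with r = 2 (the gcd) gives the Bezout coefficients s = -17, t = 53.
Result: 374 · (-17) + 120 · (53) = 2.

gcd(374, 120) = 2; s = -17, t = 53 (check: 374·(-17) + 120·53 = 2).


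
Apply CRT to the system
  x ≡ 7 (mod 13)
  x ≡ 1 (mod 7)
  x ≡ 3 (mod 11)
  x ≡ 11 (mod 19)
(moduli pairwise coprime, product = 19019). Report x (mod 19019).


Product of moduli M = 13 · 7 · 11 · 19 = 19019.
Merge one congruence at a time:
  Start: x ≡ 7 (mod 13).
  Combine with x ≡ 1 (mod 7); new modulus lcm = 91.
    Write x = 7 + 13·t and substitute into x ≡ 1 (mod 7): 13·t ≡ 1 − 7 = -6 (mod 7).
    Reduce coefficients mod 7: 6·t ≡ 1 (mod 7).
    The inverse of 6 mod 7 is 6 (since 6·6 = 36 = 5·7 + 1), so t ≡ 6·1 = 6 ≡ 6 (mod 7).
    Then x = 7 + 13·6 = 85, valid modulo lcm(13, 7) = 91: x ≡ 85 (mod 91).
  Combine with x ≡ 3 (mod 11); new modulus lcm = 1001.
    Write x = 85 + 91·t and substitute into x ≡ 3 (mod 11): 91·t ≡ 3 − 85 = -82 (mod 11).
    Reduce coefficients mod 11: 3·t ≡ 6 (mod 11).
    The inverse of 3 mod 11 is 4 (since 3·4 = 12 = 1·11 + 1), so t ≡ 4·6 = 24 ≡ 2 (mod 11).
    Then x = 85 + 91·2 = 267, valid modulo lcm(91, 11) = 1001: x ≡ 267 (mod 1001).
  Combine with x ≡ 11 (mod 19); new modulus lcm = 19019.
    Write x = 267 + 1001·t and substitute into x ≡ 11 (mod 19): 1001·t ≡ 11 − 267 = -256 (mod 19).
    Reduce coefficients mod 19: 13·t ≡ 10 (mod 19).
    The inverse of 13 mod 19 is 3 (since 13·3 = 39 = 2·19 + 1), so t ≡ 3·10 = 30 ≡ 11 (mod 19).
    Then x = 267 + 1001·11 = 11278, valid modulo lcm(1001, 19) = 19019: x ≡ 11278 (mod 19019).
Verify against each original: 11278 mod 13 = 7, 11278 mod 7 = 1, 11278 mod 11 = 3, 11278 mod 19 = 11.

x ≡ 11278 (mod 19019).


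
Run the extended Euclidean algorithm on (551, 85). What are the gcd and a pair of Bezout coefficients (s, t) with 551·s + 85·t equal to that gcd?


Euclidean algorithm on (551, 85) — divide until remainder is 0:
  551 = 6 · 85 + 41
  85 = 2 · 41 + 3
  41 = 13 · 3 + 2
  3 = 1 · 2 + 1
  2 = 2 · 1 + 0
gcd(551, 85) = 1.
Track Bezout coefficients alongside the remainders: start with r₀ = 551 = a·1 + b·0 (s = 1, t = 0) and r₁ = 85 = a·0 + b·1 (s = 0, t = 1); each new remainder r_{k+1} = r_{k-1} − q_k·r_k inherits s_{k+1} = s_{k-1} − q_k·s_k, t_{k+1} = t_{k-1} − q_k·t_k, so r_k = a·s_k + b·t_k at every step:
  q = 6: r = 41, s = 1 − 6·0 = 1, t = 0 − 6·1 = -6  (check: 551·1 + 85·(-6) = 41)
  q = 2: r = 3, s = 0 − 2·1 = -2, t = 1 − 2·(-6) = 13  (check: 551·(-2) + 85·13 = 3)
  q = 13: r = 2, s = 1 − 13·(-2) = 27, t = -6 − 13·13 = -175  (check: 551·27 + 85·(-175) = 2)
  q = 1: r = 1, s = -2 − 1·27 = -29, t = 13 − 1·(-175) = 188  (check: 551·(-29) + 85·188 = 1)
The row with r = 1 (the gcd) gives the Bezout coefficients s = -29, t = 188.
Result: 551 · (-29) + 85 · (188) = 1.

gcd(551, 85) = 1; s = -29, t = 188 (check: 551·(-29) + 85·188 = 1).


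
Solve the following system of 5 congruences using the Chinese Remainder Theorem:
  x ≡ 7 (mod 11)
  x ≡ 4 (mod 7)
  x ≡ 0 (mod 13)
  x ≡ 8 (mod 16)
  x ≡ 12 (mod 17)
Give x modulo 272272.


Product of moduli M = 11 · 7 · 13 · 16 · 17 = 272272.
Merge one congruence at a time:
  Start: x ≡ 7 (mod 11).
  Combine with x ≡ 4 (mod 7); new modulus lcm = 77.
    Write x = 7 + 11·t and substitute into x ≡ 4 (mod 7): 11·t ≡ 4 − 7 = -3 (mod 7).
    Reduce coefficients mod 7: 4·t ≡ 4 (mod 7).
    The inverse of 4 mod 7 is 2 (since 4·2 = 8 = 1·7 + 1), so t ≡ 2·4 = 8 ≡ 1 (mod 7).
    Then x = 7 + 11·1 = 18, valid modulo lcm(11, 7) = 77: x ≡ 18 (mod 77).
  Combine with x ≡ 0 (mod 13); new modulus lcm = 1001.
    Write x = 18 + 77·t and substitute into x ≡ 0 (mod 13): 77·t ≡ 0 − 18 = -18 (mod 13).
    Reduce coefficients mod 13: 12·t ≡ 8 (mod 13).
    The inverse of 12 mod 13 is 12 (since 12·12 = 144 = 11·13 + 1), so t ≡ 12·8 = 96 ≡ 5 (mod 13).
    Then x = 18 + 77·5 = 403, valid modulo lcm(77, 13) = 1001: x ≡ 403 (mod 1001).
  Combine with x ≡ 8 (mod 16); new modulus lcm = 16016.
    Write x = 403 + 1001·t and substitute into x ≡ 8 (mod 16): 1001·t ≡ 8 − 403 = -395 (mod 16).
    Reduce coefficients mod 16: 9·t ≡ 5 (mod 16).
    The inverse of 9 mod 16 is 9 (since 9·9 = 81 = 5·16 + 1), so t ≡ 9·5 = 45 ≡ 13 (mod 16).
    Then x = 403 + 1001·13 = 13416, valid modulo lcm(1001, 16) = 16016: x ≡ 13416 (mod 16016).
  Combine with x ≡ 12 (mod 17); new modulus lcm = 272272.
    Write x = 13416 + 16016·t and substitute into x ≡ 12 (mod 17): 16016·t ≡ 12 − 13416 = -13404 (mod 17).
    Reduce coefficients mod 17: 2·t ≡ 9 (mod 17).
    The inverse of 2 mod 17 is 9 (since 2·9 = 18 = 1·17 + 1), so t ≡ 9·9 = 81 ≡ 13 (mod 17).
    Then x = 13416 + 16016·13 = 221624, valid modulo lcm(16016, 17) = 272272: x ≡ 221624 (mod 272272).
Verify against each original: 221624 mod 11 = 7, 221624 mod 7 = 4, 221624 mod 13 = 0, 221624 mod 16 = 8, 221624 mod 17 = 12.

x ≡ 221624 (mod 272272).


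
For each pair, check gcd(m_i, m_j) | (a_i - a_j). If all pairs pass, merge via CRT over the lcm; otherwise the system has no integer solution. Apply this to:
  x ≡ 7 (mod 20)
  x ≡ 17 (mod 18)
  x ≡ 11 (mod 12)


Moduli 20, 18, 12 are not pairwise coprime, so CRT works modulo lcm(m_i) when all pairwise compatibility conditions hold.
Pairwise compatibility: gcd(m_i, m_j) must divide a_i - a_j for every pair.
Merge one congruence at a time:
  Start: x ≡ 7 (mod 20).
  Combine with x ≡ 17 (mod 18): gcd(20, 18) = 2; 17 - 7 = 10, which IS divisible by 2, so compatible.
    Write x = 7 + 20·t and substitute into x ≡ 17 (mod 18): 20·t ≡ 17 − 7 = 10 (mod 18).
    Divide the congruence (and modulus) by g = 2: 10·t ≡ 5 (mod 9).
    Reduce coefficients mod 9: 1·t ≡ 5 (mod 9).
    So t ≡ 5 (mod 9).
    Then x = 7 + 20·5 = 107, valid modulo lcm(20, 18) = 180: x ≡ 107 (mod 180).
  Combine with x ≡ 11 (mod 12): gcd(180, 12) = 12; 11 - 107 = -96, which IS divisible by 12, so compatible.
    Write x = 107 + 180·t and substitute into x ≡ 11 (mod 12): 180·t ≡ 11 − 107 = -96 (mod 12).
    Divide the congruence (and modulus) by g = 12: 15·t ≡ -8 (mod 1).
    Modulo 1 every t works; take t = 0.
    Then x = 107 + 180·0 = 107, valid modulo lcm(180, 12) = 180: x ≡ 107 (mod 180).
Verify: 107 mod 20 = 7, 107 mod 18 = 17, 107 mod 12 = 11.

x ≡ 107 (mod 180).
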